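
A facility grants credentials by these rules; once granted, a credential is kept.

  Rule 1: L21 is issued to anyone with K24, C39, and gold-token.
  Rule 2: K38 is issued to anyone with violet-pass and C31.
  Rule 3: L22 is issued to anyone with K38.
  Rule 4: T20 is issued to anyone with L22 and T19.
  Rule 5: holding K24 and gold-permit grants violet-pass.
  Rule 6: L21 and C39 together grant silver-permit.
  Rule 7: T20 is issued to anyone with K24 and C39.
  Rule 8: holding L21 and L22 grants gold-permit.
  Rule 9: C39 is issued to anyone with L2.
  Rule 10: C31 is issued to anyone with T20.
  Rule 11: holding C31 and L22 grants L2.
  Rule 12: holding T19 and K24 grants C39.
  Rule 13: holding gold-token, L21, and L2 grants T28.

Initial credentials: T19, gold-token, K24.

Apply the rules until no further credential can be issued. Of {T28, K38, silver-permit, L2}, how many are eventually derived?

Holding T19 and K24 grants C39 (Rule 12).
Holding K24, C39, and gold-token grants L21 (Rule 1).
Holding L21 and C39 grants silver-permit (Rule 6).
T28 would need gold-token, L21, and L2 (Rule 13), but L2 is never granted.
K38 would need violet-pass and C31 (Rule 2), but violet-pass is never granted.
silver-permit: reached.
L2 would need C31 and L22 (Rule 11), but L22 is never granted.
Reached: silver-permit — 1 of the 4.

1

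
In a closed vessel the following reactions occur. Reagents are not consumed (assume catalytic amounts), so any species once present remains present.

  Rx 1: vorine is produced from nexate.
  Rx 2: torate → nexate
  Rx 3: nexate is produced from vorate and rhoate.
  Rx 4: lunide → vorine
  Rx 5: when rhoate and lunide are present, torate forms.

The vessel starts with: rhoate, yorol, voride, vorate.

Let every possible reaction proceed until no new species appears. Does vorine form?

vorate and rhoate present → nexate forms (Rx 3).
nexate present → vorine forms (Rx 1).

Yes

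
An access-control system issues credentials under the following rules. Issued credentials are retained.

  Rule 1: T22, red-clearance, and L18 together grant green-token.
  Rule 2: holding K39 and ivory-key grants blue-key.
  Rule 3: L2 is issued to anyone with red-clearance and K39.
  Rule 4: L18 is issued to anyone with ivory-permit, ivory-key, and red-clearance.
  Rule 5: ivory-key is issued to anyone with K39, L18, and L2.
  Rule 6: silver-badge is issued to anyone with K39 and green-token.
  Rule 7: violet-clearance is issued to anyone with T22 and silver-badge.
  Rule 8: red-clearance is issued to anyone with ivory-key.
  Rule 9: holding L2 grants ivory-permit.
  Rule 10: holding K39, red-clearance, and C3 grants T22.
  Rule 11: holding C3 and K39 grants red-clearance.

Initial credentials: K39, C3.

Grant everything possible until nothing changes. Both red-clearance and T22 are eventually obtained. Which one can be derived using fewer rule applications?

red-clearance

red-clearance: Holding C3 and K39 grants red-clearance (Rule 11). [1 rule application]
T22: Holding C3 and K39 grants red-clearance (Rule 11). Holding K39, red-clearance, and C3 grants T22 (Rule 10). [2 rule applications]
red-clearance needs fewer.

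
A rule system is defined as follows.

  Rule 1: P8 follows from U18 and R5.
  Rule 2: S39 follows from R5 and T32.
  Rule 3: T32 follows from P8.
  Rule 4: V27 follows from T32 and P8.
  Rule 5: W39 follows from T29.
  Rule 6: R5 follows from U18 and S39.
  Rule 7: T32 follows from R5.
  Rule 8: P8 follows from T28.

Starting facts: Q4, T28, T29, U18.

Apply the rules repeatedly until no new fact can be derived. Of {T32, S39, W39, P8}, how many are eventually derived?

From T28, Rule 8 gives P8.
T29 holds, so W39 follows (Rule 5).
From P8, Rule 3 gives T32.
T32: reached.
S39 would need R5 and T32 (Rule 2), but R5 is never established.
W39: reached.
P8: reached.
Reached: T32, W39, and P8 — 3 of the 4.

3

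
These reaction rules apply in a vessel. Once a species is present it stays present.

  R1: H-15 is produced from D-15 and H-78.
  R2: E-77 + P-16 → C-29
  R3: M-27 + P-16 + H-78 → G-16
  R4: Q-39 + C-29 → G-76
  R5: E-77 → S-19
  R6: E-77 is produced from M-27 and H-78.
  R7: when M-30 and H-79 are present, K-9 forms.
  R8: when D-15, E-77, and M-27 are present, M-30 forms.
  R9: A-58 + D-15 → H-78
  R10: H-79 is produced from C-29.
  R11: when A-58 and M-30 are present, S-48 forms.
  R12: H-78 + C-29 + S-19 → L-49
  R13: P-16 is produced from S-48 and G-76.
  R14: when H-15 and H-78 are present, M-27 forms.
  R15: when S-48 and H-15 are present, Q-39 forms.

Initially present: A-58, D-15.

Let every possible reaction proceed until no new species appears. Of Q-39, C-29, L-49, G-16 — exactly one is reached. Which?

A-58 and D-15 present → H-78 forms (R9).
D-15 and H-78 present → H-15 forms (R1).
H-15 and H-78 present → M-27 forms (R14).
M-27 and H-78 present → E-77 forms (R6).
D-15, E-77, and M-27 present → M-30 forms (R8).
A-58 and M-30 present → S-48 forms (R11).
S-48 and H-15 present → Q-39 forms (R15).
C-29 would need E-77 and P-16 (R2), but P-16 never forms. G-16 would need M-27, P-16, and H-78 (R3), but P-16 never forms. L-49 would need H-78, C-29, and S-19 (R12), but C-29 never forms.

Q-39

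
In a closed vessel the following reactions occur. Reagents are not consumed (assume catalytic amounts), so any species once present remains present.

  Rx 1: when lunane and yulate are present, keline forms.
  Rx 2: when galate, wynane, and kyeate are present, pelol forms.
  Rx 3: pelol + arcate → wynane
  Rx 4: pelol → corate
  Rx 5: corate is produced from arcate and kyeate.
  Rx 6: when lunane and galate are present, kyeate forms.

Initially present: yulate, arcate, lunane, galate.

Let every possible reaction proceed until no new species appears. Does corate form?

lunane and galate present → kyeate forms (Rx 6).
arcate and kyeate present → corate forms (Rx 5).

Yes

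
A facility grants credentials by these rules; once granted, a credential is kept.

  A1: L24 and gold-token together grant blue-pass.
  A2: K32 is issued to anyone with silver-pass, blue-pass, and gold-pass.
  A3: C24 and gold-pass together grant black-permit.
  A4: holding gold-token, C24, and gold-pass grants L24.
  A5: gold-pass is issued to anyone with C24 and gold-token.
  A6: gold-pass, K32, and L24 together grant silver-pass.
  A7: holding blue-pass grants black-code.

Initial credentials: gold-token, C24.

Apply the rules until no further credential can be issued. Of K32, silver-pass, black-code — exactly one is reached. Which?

black-code

Holding C24 and gold-token grants gold-pass (A5).
Holding gold-token, C24, and gold-pass grants L24 (A4).
Holding L24 and gold-token grants blue-pass (A1).
Holding blue-pass grants black-code (A7).
silver-pass would need gold-pass, K32, and L24 (A6), but K32 is never granted. K32 would need silver-pass, blue-pass, and gold-pass (A2), but silver-pass is never granted.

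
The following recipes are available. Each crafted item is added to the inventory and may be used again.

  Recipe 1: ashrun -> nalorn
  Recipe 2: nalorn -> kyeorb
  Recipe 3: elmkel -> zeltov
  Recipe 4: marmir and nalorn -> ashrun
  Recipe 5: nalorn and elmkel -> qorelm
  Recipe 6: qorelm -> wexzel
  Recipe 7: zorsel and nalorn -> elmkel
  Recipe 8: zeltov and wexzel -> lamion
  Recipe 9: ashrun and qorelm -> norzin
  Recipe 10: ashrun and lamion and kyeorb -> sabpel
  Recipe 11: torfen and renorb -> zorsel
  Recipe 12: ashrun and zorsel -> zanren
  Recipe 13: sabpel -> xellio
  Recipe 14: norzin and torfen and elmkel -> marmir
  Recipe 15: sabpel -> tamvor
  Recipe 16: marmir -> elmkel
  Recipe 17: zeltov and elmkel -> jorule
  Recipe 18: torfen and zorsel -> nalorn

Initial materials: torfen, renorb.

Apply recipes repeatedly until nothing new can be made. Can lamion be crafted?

torfen and renorb -> zorsel (Recipe 11).
Using Recipe 18, torfen and zorsel make nalorn.
zorsel and nalorn -> elmkel (Recipe 7).
Using Recipe 3, elmkel makes zeltov.
Using Recipe 5, nalorn and elmkel make qorelm.
qorelm -> wexzel (Recipe 6).
zeltov and wexzel -> lamion (Recipe 8).

Yes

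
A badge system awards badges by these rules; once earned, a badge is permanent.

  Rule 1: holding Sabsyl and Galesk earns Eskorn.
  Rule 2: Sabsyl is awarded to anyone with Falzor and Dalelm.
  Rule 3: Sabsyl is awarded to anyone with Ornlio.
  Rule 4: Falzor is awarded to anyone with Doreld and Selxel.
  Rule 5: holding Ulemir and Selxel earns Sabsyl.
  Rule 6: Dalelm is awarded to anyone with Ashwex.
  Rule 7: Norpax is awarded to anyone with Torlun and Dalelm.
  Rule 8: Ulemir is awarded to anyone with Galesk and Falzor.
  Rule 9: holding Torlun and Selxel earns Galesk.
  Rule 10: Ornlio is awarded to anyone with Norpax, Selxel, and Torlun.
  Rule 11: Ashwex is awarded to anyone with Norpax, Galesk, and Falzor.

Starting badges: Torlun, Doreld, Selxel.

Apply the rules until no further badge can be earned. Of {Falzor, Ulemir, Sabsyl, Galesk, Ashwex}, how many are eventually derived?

4

With Torlun and Selxel, Galesk is earned (Rule 9).
With Doreld and Selxel, Falzor is earned (Rule 4).
With Galesk and Falzor, Ulemir is earned (Rule 8).
With Ulemir and Selxel, Sabsyl is earned (Rule 5).
Falzor: reached.
Ulemir: reached.
Sabsyl: reached.
Galesk: reached.
Ashwex would need Norpax, Galesk, and Falzor (Rule 11), but Norpax is never earned.
Reached: Falzor, Ulemir, Sabsyl, and Galesk — 4 of the 5.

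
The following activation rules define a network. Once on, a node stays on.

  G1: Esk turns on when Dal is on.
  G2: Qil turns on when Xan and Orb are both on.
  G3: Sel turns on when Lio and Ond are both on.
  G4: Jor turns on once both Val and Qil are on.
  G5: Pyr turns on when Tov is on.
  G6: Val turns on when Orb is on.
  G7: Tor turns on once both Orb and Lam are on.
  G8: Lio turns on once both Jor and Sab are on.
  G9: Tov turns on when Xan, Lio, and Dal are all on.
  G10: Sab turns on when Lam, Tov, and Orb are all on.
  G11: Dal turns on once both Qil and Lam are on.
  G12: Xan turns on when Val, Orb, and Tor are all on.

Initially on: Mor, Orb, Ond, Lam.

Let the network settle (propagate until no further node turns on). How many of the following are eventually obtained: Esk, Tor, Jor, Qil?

G6: Orb on → Val on.
Orb and Lam are on, so Tor turns on (G7).
G12: Val, Orb, and Tor on → Xan on.
Xan and Orb are on, so Qil turns on (G2).
G4: Val and Qil on → Jor on.
G11: Qil and Lam on → Dal on.
G1: Dal on → Esk on.
Esk: reached.
Tor: reached.
Jor: reached.
Qil: reached.
All 4 are reached.

4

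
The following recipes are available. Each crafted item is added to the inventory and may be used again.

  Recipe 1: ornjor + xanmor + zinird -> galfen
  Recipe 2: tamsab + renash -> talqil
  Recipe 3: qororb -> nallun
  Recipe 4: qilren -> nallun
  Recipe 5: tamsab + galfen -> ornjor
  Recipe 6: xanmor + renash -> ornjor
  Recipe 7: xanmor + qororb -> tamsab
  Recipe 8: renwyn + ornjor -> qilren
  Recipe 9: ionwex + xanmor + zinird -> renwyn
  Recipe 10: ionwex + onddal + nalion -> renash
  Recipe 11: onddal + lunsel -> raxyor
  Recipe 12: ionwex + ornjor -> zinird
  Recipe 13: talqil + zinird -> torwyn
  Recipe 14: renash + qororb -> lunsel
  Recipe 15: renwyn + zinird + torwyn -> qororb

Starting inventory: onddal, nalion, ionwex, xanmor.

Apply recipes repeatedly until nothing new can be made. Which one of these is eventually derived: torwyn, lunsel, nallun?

nallun

Using Recipe 10, ionwex, onddal, and nalion make renash.
xanmor + renash -> ornjor (Recipe 6).
Using Recipe 12, ionwex and ornjor make zinird.
ionwex + xanmor + zinird -> renwyn (Recipe 9).
Using Recipe 8, renwyn and ornjor make qilren.
Using Recipe 4, qilren makes nallun.
lunsel would need renash and qororb (Recipe 14), but qororb is never obtained. torwyn would need talqil and zinird (Recipe 13), but talqil is never obtained.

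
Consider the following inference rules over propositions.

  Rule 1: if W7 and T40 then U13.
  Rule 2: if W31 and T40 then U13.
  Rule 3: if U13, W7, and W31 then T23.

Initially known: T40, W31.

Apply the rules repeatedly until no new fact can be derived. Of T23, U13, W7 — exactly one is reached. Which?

From W31 and T40, Rule 2 gives U13.
No rule produces W7, and it is not given. T23 would need U13, W7, and W31 (Rule 3), but W7 is never established.

U13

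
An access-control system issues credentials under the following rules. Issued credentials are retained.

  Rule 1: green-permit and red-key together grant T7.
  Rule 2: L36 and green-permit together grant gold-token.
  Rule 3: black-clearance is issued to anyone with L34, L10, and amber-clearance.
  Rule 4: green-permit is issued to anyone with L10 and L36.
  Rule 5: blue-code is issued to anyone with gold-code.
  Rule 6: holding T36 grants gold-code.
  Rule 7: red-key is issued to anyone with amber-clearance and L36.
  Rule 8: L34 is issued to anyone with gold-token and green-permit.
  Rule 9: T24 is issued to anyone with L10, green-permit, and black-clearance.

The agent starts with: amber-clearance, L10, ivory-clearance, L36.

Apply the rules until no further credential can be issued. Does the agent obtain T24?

Holding L10 and L36 grants green-permit (Rule 4).
Holding L36 and green-permit grants gold-token (Rule 2).
Holding gold-token and green-permit grants L34 (Rule 8).
Holding L34, L10, and amber-clearance grants black-clearance (Rule 3).
Holding L10, green-permit, and black-clearance grants T24 (Rule 9).

Yes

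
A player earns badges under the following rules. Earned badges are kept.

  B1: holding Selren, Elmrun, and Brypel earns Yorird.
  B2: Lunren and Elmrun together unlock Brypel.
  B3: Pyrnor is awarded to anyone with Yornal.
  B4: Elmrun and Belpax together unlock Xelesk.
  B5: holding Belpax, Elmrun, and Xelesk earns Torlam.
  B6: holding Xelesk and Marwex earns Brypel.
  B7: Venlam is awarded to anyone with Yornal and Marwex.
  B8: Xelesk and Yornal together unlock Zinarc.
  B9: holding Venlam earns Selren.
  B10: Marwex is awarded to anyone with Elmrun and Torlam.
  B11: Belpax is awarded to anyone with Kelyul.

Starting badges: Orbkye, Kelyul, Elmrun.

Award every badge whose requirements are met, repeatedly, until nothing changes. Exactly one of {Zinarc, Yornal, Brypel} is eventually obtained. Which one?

With Kelyul, Belpax is earned (B11).
With Elmrun and Belpax, Xelesk is earned (B4).
With Belpax, Elmrun, and Xelesk, Torlam is earned (B5).
With Elmrun and Torlam, Marwex is earned (B10).
With Xelesk and Marwex, Brypel is earned (B6).
Zinarc would need Xelesk and Yornal (B8), but Yornal is never earned. No rule produces Yornal, and it is not given.

Brypel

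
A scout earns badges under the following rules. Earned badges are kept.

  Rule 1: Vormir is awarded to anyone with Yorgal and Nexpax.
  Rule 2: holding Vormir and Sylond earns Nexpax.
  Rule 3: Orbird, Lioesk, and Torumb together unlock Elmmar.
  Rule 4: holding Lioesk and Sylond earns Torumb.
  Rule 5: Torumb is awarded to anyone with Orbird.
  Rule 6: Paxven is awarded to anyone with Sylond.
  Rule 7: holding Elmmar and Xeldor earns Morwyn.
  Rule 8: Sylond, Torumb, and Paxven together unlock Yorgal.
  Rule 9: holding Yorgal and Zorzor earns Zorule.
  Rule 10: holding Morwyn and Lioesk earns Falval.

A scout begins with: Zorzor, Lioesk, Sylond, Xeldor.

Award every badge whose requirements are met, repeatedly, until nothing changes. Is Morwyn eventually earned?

No

Morwyn would need Elmmar and Xeldor (Rule 7), but Elmmar is never earned.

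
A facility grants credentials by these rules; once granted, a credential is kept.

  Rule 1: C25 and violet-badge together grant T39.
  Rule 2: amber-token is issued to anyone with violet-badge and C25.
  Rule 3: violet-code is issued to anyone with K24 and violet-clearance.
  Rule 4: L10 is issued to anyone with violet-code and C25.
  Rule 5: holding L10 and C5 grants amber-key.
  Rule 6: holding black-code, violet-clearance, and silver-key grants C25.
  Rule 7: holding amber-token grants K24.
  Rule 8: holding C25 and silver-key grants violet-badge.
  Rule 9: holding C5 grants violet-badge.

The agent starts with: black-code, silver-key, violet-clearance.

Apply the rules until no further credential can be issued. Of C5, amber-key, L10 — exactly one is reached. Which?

Holding black-code, violet-clearance, and silver-key grants C25 (Rule 6).
Holding C25 and silver-key grants violet-badge (Rule 8).
Holding violet-badge and C25 grants amber-token (Rule 2).
Holding amber-token grants K24 (Rule 7).
Holding K24 and violet-clearance grants violet-code (Rule 3).
Holding violet-code and C25 grants L10 (Rule 4).
No rule produces C5, and it is not given. amber-key would need L10 and C5 (Rule 5), but C5 is never granted.

L10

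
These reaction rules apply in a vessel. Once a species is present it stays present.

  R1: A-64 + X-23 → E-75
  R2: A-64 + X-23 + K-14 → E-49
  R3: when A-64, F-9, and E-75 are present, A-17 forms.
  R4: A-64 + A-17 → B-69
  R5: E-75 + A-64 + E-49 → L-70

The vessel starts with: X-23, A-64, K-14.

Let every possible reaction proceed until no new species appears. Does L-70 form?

A-64, X-23, and K-14 present → E-49 forms (R2).
A-64 and X-23 present → E-75 forms (R1).
E-75, A-64, and E-49 present → L-70 forms (R5).

Yes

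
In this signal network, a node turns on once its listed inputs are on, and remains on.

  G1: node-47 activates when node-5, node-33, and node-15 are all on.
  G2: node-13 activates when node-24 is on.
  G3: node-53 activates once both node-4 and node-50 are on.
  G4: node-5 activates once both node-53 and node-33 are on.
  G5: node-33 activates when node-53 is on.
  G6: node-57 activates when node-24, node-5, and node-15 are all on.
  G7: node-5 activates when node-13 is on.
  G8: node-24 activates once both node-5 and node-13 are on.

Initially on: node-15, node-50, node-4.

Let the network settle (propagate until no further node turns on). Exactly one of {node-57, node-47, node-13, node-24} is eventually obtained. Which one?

node-4 and node-50 are on, so node-53 activates (G3).
G5: node-53 on → node-33 on.
node-53 and node-33 are on, so node-5 activates (G4).
node-5, node-33, and node-15 are on, so node-47 activates (G1).
node-57 would need node-24, node-5, and node-15 (G6), but node-24 never turns on. node-13 would need node-24 (G2), but node-24 never turns on. node-24 would need node-5 and node-13 (G8), but node-13 never turns on.

node-47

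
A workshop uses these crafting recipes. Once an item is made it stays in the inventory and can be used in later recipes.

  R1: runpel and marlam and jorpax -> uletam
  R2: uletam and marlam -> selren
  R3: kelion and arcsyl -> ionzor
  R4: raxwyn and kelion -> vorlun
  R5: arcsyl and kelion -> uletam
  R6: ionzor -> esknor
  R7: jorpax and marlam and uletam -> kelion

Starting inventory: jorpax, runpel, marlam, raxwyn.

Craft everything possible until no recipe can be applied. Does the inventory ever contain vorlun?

Yes

runpel and marlam and jorpax -> uletam (R1).
Using R7, jorpax, marlam, and uletam make kelion.
raxwyn and kelion -> vorlun (R4).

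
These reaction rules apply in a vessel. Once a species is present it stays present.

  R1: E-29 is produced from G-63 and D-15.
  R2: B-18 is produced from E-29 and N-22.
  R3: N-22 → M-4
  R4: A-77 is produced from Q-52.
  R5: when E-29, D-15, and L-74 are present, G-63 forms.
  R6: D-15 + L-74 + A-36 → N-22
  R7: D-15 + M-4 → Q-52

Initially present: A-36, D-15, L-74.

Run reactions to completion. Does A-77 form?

Yes

D-15, L-74, and A-36 present → N-22 forms (R6).
N-22 present → M-4 forms (R3).
D-15 and M-4 present → Q-52 forms (R7).
Q-52 present → A-77 forms (R4).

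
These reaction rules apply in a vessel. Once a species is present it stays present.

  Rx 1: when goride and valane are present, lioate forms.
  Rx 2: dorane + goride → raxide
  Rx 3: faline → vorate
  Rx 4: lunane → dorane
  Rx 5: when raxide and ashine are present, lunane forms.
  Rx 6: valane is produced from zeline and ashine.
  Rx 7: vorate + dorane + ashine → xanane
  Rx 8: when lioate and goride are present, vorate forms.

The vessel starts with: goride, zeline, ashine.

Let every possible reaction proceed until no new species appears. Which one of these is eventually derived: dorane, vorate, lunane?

zeline and ashine present → valane forms (Rx 6).
goride and valane present → lioate forms (Rx 1).
lioate and goride present → vorate forms (Rx 8).
dorane would need lunane (Rx 4), but lunane never forms. lunane would need raxide and ashine (Rx 5), but raxide never forms.

vorate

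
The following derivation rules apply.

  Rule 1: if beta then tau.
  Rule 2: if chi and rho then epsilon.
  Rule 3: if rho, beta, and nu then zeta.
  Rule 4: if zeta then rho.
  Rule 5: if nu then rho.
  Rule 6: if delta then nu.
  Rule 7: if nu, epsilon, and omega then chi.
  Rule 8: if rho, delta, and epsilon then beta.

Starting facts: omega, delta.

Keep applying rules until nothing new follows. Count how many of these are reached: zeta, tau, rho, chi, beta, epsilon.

From delta, Rule 6 gives nu.
From nu, Rule 5 gives rho.
zeta would need rho, beta, and nu (Rule 3), but beta is never established.
tau would need beta (Rule 1), but beta is never established.
rho: reached.
chi would need nu, epsilon, and omega (Rule 7), but epsilon is never established.
beta would need rho, delta, and epsilon (Rule 8), but epsilon is never established.
epsilon would need chi and rho (Rule 2), but chi is never established.
Reached: rho — 1 of the 6.

1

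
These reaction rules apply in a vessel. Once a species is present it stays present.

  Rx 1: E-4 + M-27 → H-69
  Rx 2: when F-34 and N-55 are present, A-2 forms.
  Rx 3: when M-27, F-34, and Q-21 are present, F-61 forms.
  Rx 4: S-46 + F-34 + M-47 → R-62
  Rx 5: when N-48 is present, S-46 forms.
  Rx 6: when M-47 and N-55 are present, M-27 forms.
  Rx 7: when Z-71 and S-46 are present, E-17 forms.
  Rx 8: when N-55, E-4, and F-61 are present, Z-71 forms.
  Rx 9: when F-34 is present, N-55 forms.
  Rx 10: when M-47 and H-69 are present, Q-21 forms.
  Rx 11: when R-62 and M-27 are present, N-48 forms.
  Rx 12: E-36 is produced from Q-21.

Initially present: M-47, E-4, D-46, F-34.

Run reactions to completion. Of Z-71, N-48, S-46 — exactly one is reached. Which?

Z-71

F-34 present → N-55 forms (Rx 9).
M-47 and N-55 present → M-27 forms (Rx 6).
E-4 and M-27 present → H-69 forms (Rx 1).
M-47 and H-69 present → Q-21 forms (Rx 10).
M-27, F-34, and Q-21 present → F-61 forms (Rx 3).
N-55, E-4, and F-61 present → Z-71 forms (Rx 8).
S-46 would need N-48 (Rx 5), but N-48 never forms. N-48 would need R-62 and M-27 (Rx 11), but R-62 never forms.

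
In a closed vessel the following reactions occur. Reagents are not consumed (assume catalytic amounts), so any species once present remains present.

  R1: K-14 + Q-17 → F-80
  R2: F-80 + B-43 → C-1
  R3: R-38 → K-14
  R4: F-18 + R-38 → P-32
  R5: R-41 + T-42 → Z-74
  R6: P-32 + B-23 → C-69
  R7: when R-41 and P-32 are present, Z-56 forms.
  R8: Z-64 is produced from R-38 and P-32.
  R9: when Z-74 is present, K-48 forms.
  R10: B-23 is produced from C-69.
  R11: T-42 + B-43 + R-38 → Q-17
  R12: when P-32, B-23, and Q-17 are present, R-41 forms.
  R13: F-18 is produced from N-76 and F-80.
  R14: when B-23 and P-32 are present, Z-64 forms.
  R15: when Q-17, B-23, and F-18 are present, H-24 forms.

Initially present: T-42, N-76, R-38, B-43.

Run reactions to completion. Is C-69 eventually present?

No

C-69 would need P-32 and B-23 (R6), but B-23 never forms.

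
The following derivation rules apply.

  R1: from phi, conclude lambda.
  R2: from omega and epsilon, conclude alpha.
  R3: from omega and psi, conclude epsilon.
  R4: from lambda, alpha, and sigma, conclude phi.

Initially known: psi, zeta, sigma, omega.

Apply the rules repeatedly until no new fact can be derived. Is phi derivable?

phi would need lambda, alpha, and sigma (R4), but lambda is never established.

No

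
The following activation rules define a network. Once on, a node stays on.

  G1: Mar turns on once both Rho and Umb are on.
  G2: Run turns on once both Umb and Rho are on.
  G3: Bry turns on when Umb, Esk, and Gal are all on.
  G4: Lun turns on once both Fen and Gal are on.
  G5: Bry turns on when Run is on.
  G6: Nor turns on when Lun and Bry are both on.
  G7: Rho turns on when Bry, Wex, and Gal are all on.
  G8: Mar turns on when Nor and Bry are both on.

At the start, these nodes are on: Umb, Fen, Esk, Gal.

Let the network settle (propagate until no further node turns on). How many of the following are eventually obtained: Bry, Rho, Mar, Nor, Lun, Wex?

4

Umb, Esk, and Gal are on, so Bry turns on (G3).
Fen and Gal are on, so Lun turns on (G4).
G6: Lun and Bry on → Nor on.
Nor and Bry are on, so Mar turns on (G8).
Bry: reached.
Rho would need Bry, Wex, and Gal (G7), but Wex never turns on.
Mar: reached.
Nor: reached.
Lun: reached.
No rule produces Wex, and it is not given.
Reached: Bry, Mar, Nor, and Lun — 4 of the 6.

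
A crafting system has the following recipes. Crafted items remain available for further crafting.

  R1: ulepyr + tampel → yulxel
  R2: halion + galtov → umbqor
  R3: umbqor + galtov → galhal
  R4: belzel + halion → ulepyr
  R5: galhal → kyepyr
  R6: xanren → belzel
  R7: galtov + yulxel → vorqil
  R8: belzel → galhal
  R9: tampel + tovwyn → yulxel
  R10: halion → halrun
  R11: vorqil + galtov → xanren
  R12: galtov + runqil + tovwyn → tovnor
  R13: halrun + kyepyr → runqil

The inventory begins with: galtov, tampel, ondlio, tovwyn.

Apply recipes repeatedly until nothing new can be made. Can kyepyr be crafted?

Yes

Using R9, tampel and tovwyn make yulxel.
Using R7, galtov and yulxel make vorqil.
vorqil + galtov → xanren (R11).
Using R6, xanren makes belzel.
belzel → galhal (R8).
galhal → kyepyr (R5).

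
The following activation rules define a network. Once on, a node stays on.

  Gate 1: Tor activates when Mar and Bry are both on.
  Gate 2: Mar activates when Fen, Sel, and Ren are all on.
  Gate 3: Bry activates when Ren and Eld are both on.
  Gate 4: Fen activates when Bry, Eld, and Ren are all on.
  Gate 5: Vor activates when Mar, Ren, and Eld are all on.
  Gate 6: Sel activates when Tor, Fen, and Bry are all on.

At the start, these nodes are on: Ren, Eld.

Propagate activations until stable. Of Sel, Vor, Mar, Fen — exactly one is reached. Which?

Fen

Ren and Eld are on, so Bry activates (Gate 3).
Gate 4: Bry, Eld, and Ren on → Fen on.
Mar would need Fen, Sel, and Ren (Gate 2), but Sel never turns on. Vor would need Mar, Ren, and Eld (Gate 5), but Mar never turns on. Sel would need Tor, Fen, and Bry (Gate 6), but Tor never turns on.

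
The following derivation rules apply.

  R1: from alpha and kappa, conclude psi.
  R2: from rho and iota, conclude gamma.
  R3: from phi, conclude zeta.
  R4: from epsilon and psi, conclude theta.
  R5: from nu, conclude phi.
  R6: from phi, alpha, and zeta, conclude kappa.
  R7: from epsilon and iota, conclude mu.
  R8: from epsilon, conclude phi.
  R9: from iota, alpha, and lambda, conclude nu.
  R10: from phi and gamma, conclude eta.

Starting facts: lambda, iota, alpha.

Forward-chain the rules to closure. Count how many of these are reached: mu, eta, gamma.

0

mu would need epsilon and iota (R7), but epsilon is never established.
eta would need phi and gamma (R10), but gamma is never established.
gamma would need rho and iota (R2), but rho is never established.
None of the 3 are reached.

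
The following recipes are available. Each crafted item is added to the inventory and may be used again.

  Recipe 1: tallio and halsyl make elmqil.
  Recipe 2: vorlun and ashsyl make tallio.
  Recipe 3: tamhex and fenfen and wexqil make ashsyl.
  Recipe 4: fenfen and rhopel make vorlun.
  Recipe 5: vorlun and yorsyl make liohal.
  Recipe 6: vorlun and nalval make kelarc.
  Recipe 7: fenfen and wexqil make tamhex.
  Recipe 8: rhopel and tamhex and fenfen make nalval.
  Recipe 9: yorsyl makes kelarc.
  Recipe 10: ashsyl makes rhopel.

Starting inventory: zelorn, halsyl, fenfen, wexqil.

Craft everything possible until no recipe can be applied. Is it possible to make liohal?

No

liohal would need vorlun and yorsyl (Recipe 5), but yorsyl is never obtained.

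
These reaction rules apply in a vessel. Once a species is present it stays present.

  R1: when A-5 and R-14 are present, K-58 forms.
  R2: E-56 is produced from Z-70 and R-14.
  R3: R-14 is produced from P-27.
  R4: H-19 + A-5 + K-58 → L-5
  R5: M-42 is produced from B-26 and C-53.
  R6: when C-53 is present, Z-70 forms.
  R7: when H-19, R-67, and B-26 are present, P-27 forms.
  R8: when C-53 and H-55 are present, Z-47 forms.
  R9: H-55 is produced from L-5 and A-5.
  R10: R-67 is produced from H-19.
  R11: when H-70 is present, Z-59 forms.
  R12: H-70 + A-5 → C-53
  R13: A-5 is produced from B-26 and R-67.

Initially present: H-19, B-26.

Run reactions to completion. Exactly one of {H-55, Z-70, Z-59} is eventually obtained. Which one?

H-19 present → R-67 forms (R10).
B-26 and R-67 present → A-5 forms (R13).
H-19, R-67, and B-26 present → P-27 forms (R7).
P-27 present → R-14 forms (R3).
A-5 and R-14 present → K-58 forms (R1).
H-19, A-5, and K-58 present → L-5 forms (R4).
L-5 and A-5 present → H-55 forms (R9).
Z-59 would need H-70 (R11), but H-70 never forms. Z-70 would need C-53 (R6), but C-53 never forms.

H-55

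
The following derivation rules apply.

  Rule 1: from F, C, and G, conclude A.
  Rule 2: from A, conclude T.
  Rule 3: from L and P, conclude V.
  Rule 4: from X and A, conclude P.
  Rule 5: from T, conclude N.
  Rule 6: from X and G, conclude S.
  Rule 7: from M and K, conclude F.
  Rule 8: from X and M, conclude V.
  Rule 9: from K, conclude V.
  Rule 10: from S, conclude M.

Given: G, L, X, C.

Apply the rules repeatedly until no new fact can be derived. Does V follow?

From X and G, Rule 6 gives S.
S holds, so M follows (Rule 10).
From X and M, Rule 8 gives V.

Yes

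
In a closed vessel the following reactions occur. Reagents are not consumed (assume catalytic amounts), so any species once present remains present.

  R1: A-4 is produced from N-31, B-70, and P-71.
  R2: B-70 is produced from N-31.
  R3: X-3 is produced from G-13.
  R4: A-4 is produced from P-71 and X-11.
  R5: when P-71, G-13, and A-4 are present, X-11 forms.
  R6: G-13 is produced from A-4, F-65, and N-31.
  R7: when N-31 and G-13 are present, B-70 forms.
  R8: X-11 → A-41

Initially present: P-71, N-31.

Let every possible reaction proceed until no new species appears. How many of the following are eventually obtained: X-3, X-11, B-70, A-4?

2

N-31 present → B-70 forms (R2).
N-31, B-70, and P-71 present → A-4 forms (R1).
X-3 would need G-13 (R3), but G-13 never forms.
X-11 would need P-71, G-13, and A-4 (R5), but G-13 never forms.
B-70: reached.
A-4: reached.
Reached: B-70 and A-4 — 2 of the 4.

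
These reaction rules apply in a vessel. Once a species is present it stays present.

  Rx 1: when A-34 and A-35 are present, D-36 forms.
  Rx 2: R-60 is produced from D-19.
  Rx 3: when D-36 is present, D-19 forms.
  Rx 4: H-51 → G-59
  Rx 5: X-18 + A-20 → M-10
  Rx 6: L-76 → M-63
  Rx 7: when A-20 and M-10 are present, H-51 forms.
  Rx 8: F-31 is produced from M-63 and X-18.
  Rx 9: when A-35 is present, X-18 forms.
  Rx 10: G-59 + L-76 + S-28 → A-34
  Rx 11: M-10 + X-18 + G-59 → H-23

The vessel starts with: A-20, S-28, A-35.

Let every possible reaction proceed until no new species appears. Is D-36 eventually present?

D-36 would need A-34 and A-35 (Rx 1), but A-34 never forms.

No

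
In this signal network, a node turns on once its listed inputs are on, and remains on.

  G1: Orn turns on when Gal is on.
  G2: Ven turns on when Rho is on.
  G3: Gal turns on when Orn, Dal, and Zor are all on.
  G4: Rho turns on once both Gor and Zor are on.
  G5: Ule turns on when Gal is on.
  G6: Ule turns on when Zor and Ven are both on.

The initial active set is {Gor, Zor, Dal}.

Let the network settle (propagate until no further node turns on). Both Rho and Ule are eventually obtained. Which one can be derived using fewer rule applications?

Rho: Gor and Zor are on, so Rho turns on (G4). [1 rule application]
Ule: G4: Gor and Zor on → Rho on. Rho is on, so Ven turns on (G2). G6: Zor and Ven on → Ule on. [3 rule applications]
Rho needs fewer.

Rho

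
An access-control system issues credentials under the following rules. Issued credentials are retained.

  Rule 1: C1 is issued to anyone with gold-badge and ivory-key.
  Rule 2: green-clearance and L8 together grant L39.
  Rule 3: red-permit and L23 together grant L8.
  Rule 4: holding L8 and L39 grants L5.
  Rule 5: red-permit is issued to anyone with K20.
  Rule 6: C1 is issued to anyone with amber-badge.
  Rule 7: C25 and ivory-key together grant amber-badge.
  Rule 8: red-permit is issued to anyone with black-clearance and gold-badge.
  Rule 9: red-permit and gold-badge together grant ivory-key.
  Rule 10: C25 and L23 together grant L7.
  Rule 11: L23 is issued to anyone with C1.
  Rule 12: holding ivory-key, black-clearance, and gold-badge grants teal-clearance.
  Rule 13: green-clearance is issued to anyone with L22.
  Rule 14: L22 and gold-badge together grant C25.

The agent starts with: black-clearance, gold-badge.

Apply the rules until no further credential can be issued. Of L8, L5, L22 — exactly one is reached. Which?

L8

Holding black-clearance and gold-badge grants red-permit (Rule 8).
Holding red-permit and gold-badge grants ivory-key (Rule 9).
Holding gold-badge and ivory-key grants C1 (Rule 1).
Holding C1 grants L23 (Rule 11).
Holding red-permit and L23 grants L8 (Rule 3).
L5 would need L8 and L39 (Rule 4), but L39 is never granted. No rule produces L22, and it is not given.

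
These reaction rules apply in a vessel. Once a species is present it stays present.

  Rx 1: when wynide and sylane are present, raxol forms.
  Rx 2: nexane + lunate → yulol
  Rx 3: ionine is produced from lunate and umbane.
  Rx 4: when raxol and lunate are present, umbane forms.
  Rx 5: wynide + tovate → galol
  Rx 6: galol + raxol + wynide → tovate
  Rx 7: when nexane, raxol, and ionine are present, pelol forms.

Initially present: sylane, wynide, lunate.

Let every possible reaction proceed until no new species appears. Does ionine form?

wynide and sylane present → raxol forms (Rx 1).
raxol and lunate present → umbane forms (Rx 4).
lunate and umbane present → ionine forms (Rx 3).

Yes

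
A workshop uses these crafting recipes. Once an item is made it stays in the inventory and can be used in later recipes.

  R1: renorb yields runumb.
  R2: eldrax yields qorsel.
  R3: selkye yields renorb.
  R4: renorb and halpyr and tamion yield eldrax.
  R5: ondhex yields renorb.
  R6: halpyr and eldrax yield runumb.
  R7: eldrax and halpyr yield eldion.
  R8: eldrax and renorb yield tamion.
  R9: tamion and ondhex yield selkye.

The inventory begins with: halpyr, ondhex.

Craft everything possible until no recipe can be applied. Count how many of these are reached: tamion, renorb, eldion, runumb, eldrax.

2

ondhex → renorb (R5).
Using R1, renorb makes runumb.
tamion would need eldrax and renorb (R8), but eldrax is never obtained.
renorb: reached.
eldion would need eldrax and halpyr (R7), but eldrax is never obtained.
runumb: reached.
eldrax would need renorb, halpyr, and tamion (R4), but tamion is never obtained.
Reached: renorb and runumb — 2 of the 5.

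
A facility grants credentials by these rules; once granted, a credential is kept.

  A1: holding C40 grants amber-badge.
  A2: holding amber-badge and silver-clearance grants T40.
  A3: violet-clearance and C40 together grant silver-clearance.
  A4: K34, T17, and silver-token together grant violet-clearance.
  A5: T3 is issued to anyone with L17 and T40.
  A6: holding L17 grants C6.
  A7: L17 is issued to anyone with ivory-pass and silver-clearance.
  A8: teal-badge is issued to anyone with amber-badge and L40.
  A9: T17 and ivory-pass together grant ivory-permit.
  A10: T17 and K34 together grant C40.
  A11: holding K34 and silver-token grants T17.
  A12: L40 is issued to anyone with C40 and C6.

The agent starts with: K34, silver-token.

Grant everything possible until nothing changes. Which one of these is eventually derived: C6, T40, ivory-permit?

T40

Holding K34 and silver-token grants T17 (A11).
Holding K34, T17, and silver-token grants violet-clearance (A4).
Holding T17 and K34 grants C40 (A10).
Holding C40 grants amber-badge (A1).
Holding violet-clearance and C40 grants silver-clearance (A3).
Holding amber-badge and silver-clearance grants T40 (A2).
ivory-permit would need T17 and ivory-pass (A9), but ivory-pass is never granted. C6 would need L17 (A6), but L17 is never granted.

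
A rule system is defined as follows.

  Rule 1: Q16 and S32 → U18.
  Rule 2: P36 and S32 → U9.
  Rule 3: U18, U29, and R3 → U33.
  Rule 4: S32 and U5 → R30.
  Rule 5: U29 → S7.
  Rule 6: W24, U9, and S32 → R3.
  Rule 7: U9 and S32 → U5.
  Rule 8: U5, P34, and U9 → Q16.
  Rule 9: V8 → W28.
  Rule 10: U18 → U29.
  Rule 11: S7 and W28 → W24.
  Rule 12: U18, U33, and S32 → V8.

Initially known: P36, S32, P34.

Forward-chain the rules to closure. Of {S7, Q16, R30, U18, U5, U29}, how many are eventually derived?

6

From P36 and S32, Rule 2 gives U9.
U9 and S32 hold, so U5 follows (Rule 7).
From U5, P34, and U9, Rule 8 gives Q16.
From S32 and U5, Rule 4 gives R30.
From Q16 and S32, Rule 1 gives U18.
U18 holds, so U29 follows (Rule 10).
From U29, Rule 5 gives S7.
S7: reached.
Q16: reached.
R30: reached.
U18: reached.
U5: reached.
U29: reached.
All 6 are reached.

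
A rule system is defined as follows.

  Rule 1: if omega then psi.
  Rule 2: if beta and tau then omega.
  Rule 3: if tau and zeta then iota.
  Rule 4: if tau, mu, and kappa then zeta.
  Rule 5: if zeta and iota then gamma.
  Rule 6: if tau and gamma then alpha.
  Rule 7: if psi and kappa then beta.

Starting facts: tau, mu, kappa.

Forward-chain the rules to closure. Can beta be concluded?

beta would need psi and kappa (Rule 7), but psi is never established.

No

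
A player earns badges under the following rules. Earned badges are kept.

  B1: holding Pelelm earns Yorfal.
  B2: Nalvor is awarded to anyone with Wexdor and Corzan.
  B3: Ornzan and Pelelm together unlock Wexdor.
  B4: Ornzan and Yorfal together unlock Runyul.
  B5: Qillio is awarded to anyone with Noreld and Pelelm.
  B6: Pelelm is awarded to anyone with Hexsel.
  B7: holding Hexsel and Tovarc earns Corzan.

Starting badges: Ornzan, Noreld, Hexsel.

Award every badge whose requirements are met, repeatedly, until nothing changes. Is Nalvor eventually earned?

Nalvor would need Wexdor and Corzan (B2), but Corzan is never earned.

No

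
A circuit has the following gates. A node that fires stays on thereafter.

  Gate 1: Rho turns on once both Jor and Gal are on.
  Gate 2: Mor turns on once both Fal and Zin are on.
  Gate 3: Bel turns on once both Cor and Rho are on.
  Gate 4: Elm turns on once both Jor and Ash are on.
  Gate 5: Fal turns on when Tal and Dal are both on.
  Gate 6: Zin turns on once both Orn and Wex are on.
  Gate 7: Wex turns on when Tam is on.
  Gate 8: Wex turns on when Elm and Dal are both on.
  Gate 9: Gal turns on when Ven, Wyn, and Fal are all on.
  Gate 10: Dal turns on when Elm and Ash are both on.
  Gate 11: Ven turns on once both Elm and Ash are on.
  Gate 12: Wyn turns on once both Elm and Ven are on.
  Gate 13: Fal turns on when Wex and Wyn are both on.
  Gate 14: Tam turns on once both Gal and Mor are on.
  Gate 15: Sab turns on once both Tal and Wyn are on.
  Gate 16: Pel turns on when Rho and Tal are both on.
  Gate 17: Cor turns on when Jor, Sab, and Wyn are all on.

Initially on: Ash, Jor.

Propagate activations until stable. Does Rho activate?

Yes

Gate 4: Jor and Ash on → Elm on.
Gate 10: Elm and Ash on → Dal on.
Elm and Ash are on, so Ven turns on (Gate 11).
Elm and Ven are on, so Wyn turns on (Gate 12).
Elm and Dal are on, so Wex turns on (Gate 8).
Gate 13: Wex and Wyn on → Fal on.
Gate 9: Ven, Wyn, and Fal on → Gal on.
Gate 1: Jor and Gal on → Rho on.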